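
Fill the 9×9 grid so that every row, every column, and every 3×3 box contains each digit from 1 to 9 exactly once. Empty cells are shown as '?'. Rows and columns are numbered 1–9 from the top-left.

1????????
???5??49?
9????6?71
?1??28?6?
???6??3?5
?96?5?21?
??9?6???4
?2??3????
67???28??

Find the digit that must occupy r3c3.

3

r3c7 = 5: row 3 has {1,6,7,9}; col 7 has {2,3,4,8}; box has {1,4,7,9} → only 5 remains.
r8c8 = 5: row 8 has {2,3}; col 8 has {1,6,7,9}; box has {4,8} → only 5 remains.
r9c8 = 3: row 9 has {2,6,7,8}; col 8 has {1,5,6,7,9}; box has {4,5,8} → only 3 remains.
r9c9 = 9: row 9 has {2,3,6,7,8}; col 9 has {1,4,5}; box has {3,4,5,8} → only 9 remains.
r1c7 = 6: row 1 has {1}; col 7 has {2,3,4,5,8}; box has {1,4,5,7,9} → only 6 remains.
r4c9 = 7: row 4 has {1,2,6,8}; col 9 has {1,4,5,9}; box has {1,2,3,5,6} → only 7 remains.
r6c9 = 8: row 6 has {1,2,5,6,9}; col 9 has {1,4,5,7,9}; box has {1,2,3,5,6,7} → only 8 remains.
r7c8 = 2: row 7 has {4,6,9}; col 8 has {1,3,5,6,7,9}; box has {3,4,5,8,9} → only 2 remains.
r8c9 = 6: row 8 has {2,3,5}; col 9 has {1,4,5,7,8,9}; box has {2,3,4,5,8,9} → only 6 remains.
r1c8 = 8: row 1 has {1,6}; col 8 has {1,2,3,5,6,7,9}; box has {1,4,5,6,7,9} → only 8 remains.
r4c7 = 9: row 4 has {1,2,6,7,8}; col 7 has {2,3,4,5,6,8}; box has {1,2,3,5,6,7,8} → only 9 remains.
r5c8 = 4: row 5 has {3,5,6}; col 8 has {1,2,3,5,6,7,8,9}; box has {1,2,3,5,6,7,8,9} → only 4 remains.
r5c2 = 8: row 5 has {3,4,5,6}; col 2 has {1,2,7,9}; box has {1,6,9} → only 8 remains.
r2c2 = 6: in row 2, 6 can only go here (every other open cell in that row sees a 6).
r9c3 = 5: in row 9, 5 can only go here (every other open cell in that row sees a 5).
r7c2 = 3: row 7 has {2,4,6,9}; col 2 has {1,2,6,7,8,9}; box has {2,5,6,7,9} → only 3 remains.
r3c2 = 4: row 3 has {1,5,6,7,9}; col 2 has {1,2,3,6,7,8,9}; box has {1,6,9} → only 4 remains.
r3c5 = 8: row 3 has {1,4,5,6,7,9}; col 5 has {2,3,5,6}; box has {5,6} → only 8 remains.
r7c1 = 8: row 7 has {2,3,4,6,9}; col 1 has {1,6,9}; box has {2,3,5,6,7,9} → only 8 remains.
r8c1 = 4: row 8 has {2,3,5,6}; col 1 has {1,6,8,9}; box has {2,3,5,6,7,8,9} → only 4 remains.
r8c3 = 1: row 8 has {2,3,4,5,6}; col 3 has {5,6,9}; box has {2,3,4,5,6,7,8,9} → only 1 remains.
r8c7 = 7: row 8 has {1,2,3,4,5,6}; col 7 has {2,3,4,5,6,8,9}; box has {2,3,4,5,6,8,9} → only 7 remains.
r1c2 = 5: row 1 has {1,6,8}; col 2 has {1,2,3,4,6,7,8,9}; box has {1,4,6,9} → only 5 remains.
r7c7 = 1: row 7 has {2,3,4,6,8,9}; col 7 has {2,3,4,5,6,7,8,9}; box has {2,3,4,5,6,7,8,9} → only 1 remains.
r8c6 = 9: row 8 has {1,2,3,4,5,6,7}; col 6 has {2,6,8}; box has {2,3,6} → only 9 remains.
r7c4 = 7: row 7 has {1,2,3,4,6,8,9}; col 4 has {5,6}; box has {2,3,6,9} → only 7 remains.
r7c6 = 5: row 7 has {1,2,3,4,6,7,8,9}; col 6 has {2,6,8,9}; box has {2,3,6,7,9} → only 5 remains.
r8c4 = 8: row 8 has {1,2,3,4,5,6,7,9}; col 4 has {5,6,7}; box has {2,3,5,6,7,9} → only 8 remains.
r2c3 = 8: in row 2, 8 can only go here (every other open cell in that row sees an 8).
r4c1 = 5: in row 4, 5 can only go here (every other open cell in that row sees a 5).
r5c5 = 9: in row 5, 9 can only go here (every other open cell in that row sees a 9).
r1c4 = 9: in row 1, 9 can only go here (every other open cell in that row sees a 9).
r5c6 = 1: in row 5, 1 can only go here (every other open cell in that row sees a 1).
r2c5 = 1: in row 2, 1 can only go here (every other open cell in that row sees a 1).
r9c5 = 4: row 9 has {2,3,5,6,7,8,9}; col 5 has {1,2,3,5,6,8,9}; box has {2,3,5,6,7,8,9} → only 4 remains.
r1c5 = 7: row 1 has {1,5,6,8,9}; col 5 has {1,2,3,4,5,6,8,9}; box has {1,5,6,8,9} → only 7 remains.
r2c6 = 3: row 2 has {1,4,5,6,8,9}; col 6 has {1,2,5,6,8,9}; box has {1,5,6,7,8,9} → only 3 remains.
r2c9 = 2: row 2 has {1,3,4,5,6,8,9}; col 9 has {1,4,5,6,7,8,9}; box has {1,4,5,6,7,8,9} → only 2 remains.
r3c4 = 2: row 3 has {1,4,5,6,7,8,9}; col 4 has {5,6,7,8,9}; box has {1,3,5,6,7,8,9} → only 2 remains.
r9c4 = 1: row 9 has {2,3,4,5,6,7,8,9}; col 4 has {2,5,6,7,8,9}; box has {2,3,4,5,6,7,8,9} → only 1 remains.
r1c6 = 4: row 1 has {1,5,6,7,8,9}; col 6 has {1,2,3,5,6,8,9}; box has {1,2,3,5,6,7,8,9} → only 4 remains.
r1c9 = 3: row 1 has {1,4,5,6,7,8,9}; col 9 has {1,2,4,5,6,7,8,9}; box has {1,2,4,5,6,7,8,9} → only 3 remains.
r2c1 = 7: row 2 has {1,2,3,4,5,6,8,9}; col 1 has {1,4,5,6,8,9}; box has {1,4,5,6,8,9} → only 7 remains.
r3c3 = 3: row 3 has {1,2,4,5,6,7,8,9}; col 3 has {1,5,6,8,9}; box has {1,4,5,6,7,8,9} → only 3 remains.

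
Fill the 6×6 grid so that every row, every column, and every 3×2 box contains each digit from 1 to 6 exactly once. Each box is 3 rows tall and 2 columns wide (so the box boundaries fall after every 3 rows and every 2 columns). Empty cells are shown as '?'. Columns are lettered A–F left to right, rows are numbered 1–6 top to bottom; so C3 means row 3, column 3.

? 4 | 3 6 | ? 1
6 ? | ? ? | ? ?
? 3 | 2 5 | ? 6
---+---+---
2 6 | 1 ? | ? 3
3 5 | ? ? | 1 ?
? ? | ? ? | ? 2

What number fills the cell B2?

2

A1 = 5 (sole candidate).
E1 = 2 (sole candidate).
C2 = 4 (sole candidate).
D2 = 1 (sole candidate).
F2 = 5 (sole candidate).
A3 = 1 (sole candidate).
E3 = 4 (sole candidate).
D4 = 4 (sole candidate).
E4 = 5 (sole candidate).
C5 = 6 (sole candidate).
D5 = 2 (sole candidate).
F5 = 4 (sole candidate).
A6 = 4 (sole candidate).
B6 = 1 (sole candidate).
C6 = 5 (sole candidate).
D6 = 3 (sole candidate).
E6 = 6 (sole candidate).
B2 = 2: row 2 has {1,4,5,6}; col 2 has {1,3,4,5,6}; box has {1,3,4,5,6} → only 2 remains.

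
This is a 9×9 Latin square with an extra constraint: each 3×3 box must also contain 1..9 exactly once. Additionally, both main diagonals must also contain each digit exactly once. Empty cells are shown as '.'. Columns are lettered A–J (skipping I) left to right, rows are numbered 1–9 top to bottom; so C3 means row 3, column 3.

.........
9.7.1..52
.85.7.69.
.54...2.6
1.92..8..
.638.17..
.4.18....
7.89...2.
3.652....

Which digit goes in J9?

B2 = 3: row 2 has {1,2,5,7,9}; col 2 has {4,5,6,8}; box has {5,7,8,9}; main diagonal has {1,2,5} → only 3 remains.
G2 = 4: row 2 has {1,2,3,5,7,9}; col 7 has {2,6,7,8}; box has {2,5,6,9} → only 4 remains.
A4 = 8: row 4 has {2,4,5,6}; col 1 has {1,3,7,9}; box has {1,3,4,5,6,9} → only 8 remains.
D4 = 7: row 4 has {2,4,5,6,8}; col 4 has {1,2,5,8,9}; box has {1,2,8}; main diagonal has {1,2,3,5} → only 7 remains.
F4 = 9: row 4 has {2,4,5,6,7,8}; col 6 has {1}; box has {1,2,7,8}; anti-diagonal has {3,5,6,8} → only 9 remains.
B5 = 7: row 5 has {1,2,8,9}; col 2 has {3,4,5,6,8}; box has {1,3,4,5,6,8,9} → only 7 remains.
E5 = 4: row 5 has {1,2,7,8,9}; col 5 has {1,2,7,8}; box has {1,2,7,8,9}; main diagonal has {1,2,3,5,7}; anti-diagonal has {3,5,6,8,9} → only 4 remains.
H5 = 3: row 5 has {1,2,4,7,8,9}; col 8 has {2,5,9}; box has {2,6,7,8} → only 3 remains.
J5 = 5: row 5 has {1,2,3,4,7,8,9}; col 9 has {2,6}; box has {2,3,6,7,8} → only 5 remains.
A6 = 2: row 6 has {1,3,6,7,8}; col 1 has {1,3,7,8,9}; box has {1,3,4,5,6,7,8,9} → only 2 remains.
E6 = 5: row 6 has {1,2,3,6,7,8}; col 5 has {1,2,4,7,8}; box has {1,2,4,7,8,9} → only 5 remains.
H6 = 4: row 6 has {1,2,3,5,6,7,8}; col 8 has {2,3,5,9}; box has {2,3,5,6,7,8} → only 4 remains.
J6 = 9: row 6 has {1,2,3,4,5,6,7,8}; col 9 has {2,5,6}; box has {2,3,4,5,6,7,8} → only 9 remains.
A7 = 5: row 7 has {1,4,8}; col 1 has {1,2,3,7,8,9}; box has {3,4,6,7,8} → only 5 remains.
C7 = 2: row 7 has {1,4,5,8}; col 3 has {3,4,5,6,7,8,9}; box has {3,4,5,6,7,8}; anti-diagonal has {3,4,5,6,8,9} → only 2 remains.
G7 = 9: row 7 has {1,2,4,5,8}; col 7 has {2,4,6,7,8}; box has {2}; main diagonal has {1,2,3,4,5,7} → only 9 remains.
B8 = 1: row 8 has {2,7,8,9}; col 2 has {3,4,5,6,7,8}; box has {2,3,4,5,6,7,8}; anti-diagonal has {2,3,4,5,6,8,9} → only 1 remains.
B9 = 9: row 9 has {2,3,5,6}; col 2 has {1,3,4,5,6,7,8}; box has {1,2,3,4,5,6,7,8} → only 9 remains.
G9 = 1: row 9 has {2,3,5,6,9}; col 7 has {2,4,6,7,8,9}; box has {2,9} → only 1 remains.
J9 = 8: row 9 has {1,2,3,5,6,9}; col 9 has {2,5,6,9}; box has {1,2,9}; main diagonal has {1,2,3,4,5,7,9} → only 8 remains.

8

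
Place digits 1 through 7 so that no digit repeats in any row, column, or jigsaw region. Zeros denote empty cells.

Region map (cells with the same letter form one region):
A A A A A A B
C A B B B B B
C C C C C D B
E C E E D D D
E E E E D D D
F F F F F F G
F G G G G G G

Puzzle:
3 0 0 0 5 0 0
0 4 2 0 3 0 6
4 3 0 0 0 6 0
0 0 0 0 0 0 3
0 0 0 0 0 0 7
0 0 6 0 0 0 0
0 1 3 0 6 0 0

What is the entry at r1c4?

6

r1c7 = 4 (hidden single in row 1).
r5c4 = 3 (hidden single in row 5).
r6c6 = 3 (hidden single in row 6).
r3c7 = 1 (hidden single in column 7).
r2c1 = 1 (hidden single in row 2).
r4c2 = 6 (hidden single in region C).
r1c4 = 6: in row 1, 6 can only go here (every other open cell in that row sees a 6).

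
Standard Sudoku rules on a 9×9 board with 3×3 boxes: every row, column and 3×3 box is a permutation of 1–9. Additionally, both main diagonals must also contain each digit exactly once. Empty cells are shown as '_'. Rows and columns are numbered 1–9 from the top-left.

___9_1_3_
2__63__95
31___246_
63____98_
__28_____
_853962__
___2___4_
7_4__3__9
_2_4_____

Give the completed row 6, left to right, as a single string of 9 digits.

R1C9 = 2: in row 1, 2 can only go here (every other open cell in that row sees a 2).
R2C7 = 1: in row 2, 1 can only go here (every other open cell in that row sees a 1).
R3C3 = 9: in row 3, 9 can only go here (every other open cell in that row sees a 9).
R4C5 = 2: in row 4, 2 can only go here (every other open cell in that row sees a 2).
R4C9 = 4: in row 4, 4 can only go here (every other open cell in that row sees a 4).
R6C1 = 4: in row 6, 4 can only go here (every other open cell in that row sees a 4).
R5C6 = 4: in row 5, 4 can only go here (every other open cell in that row sees a 4).
R2C2 = 4: in row 2, 4 can only go here (every other open cell in that row sees a 4).
R1C5 = 4: in row 1, 4 can only go here (every other open cell in that row sees a 4).
R8C8 = 2: in row 8, 2 can only go here (every other open cell in that row sees a 2).
R9C6 = 9: in row 9, 9 can only go here (every other open cell in that row sees a 9).
R9C3 = 3: in column 3, 3 can only go here (every other open cell in that column sees a 3).
R7C7 = 3: in main diagonal, 3 can only go here (every other open cell in that diagonal sees a 3).
R5C9 = 3: in row 5, 3 can only go here (every other open cell in that row sees a 3).
R5C7 = 6: in row 5, 6 can only go here (every other open cell in that row sees a 6).
R9C5 = 6: in row 9, 6 can only go here (every other open cell in that row sees a 6).
R8C2 = 6: in row 8, 6 can only go here (every other open cell in that row sees a 6).
R1C3 = 6: in row 1, 6 can only go here (every other open cell in that row sees a 6).
R7C9 = 6: in row 7, 6 can only go here (every other open cell in that row sees a 6).
R5C8 = 5: in box 6, 5 can only go here (every other open cell in that box sees a 5).
Singles propagation stalls; R6C8 is still open with candidates {1,7}.
  Try R6C8 = 1: this forces R6C9=7, R9C8=7, R3C9=8, R9C9=1; then box 5 has no cell left for 1 — contradiction.
So R6C8 = 7.
R6C9 = 1: row 6 has {2,3,4,5,6,7,8,9}; col 9 has {2,3,4,5,6,9}; box has {2,3,4,5,6,7,8,9} → only 1 remains.

485396271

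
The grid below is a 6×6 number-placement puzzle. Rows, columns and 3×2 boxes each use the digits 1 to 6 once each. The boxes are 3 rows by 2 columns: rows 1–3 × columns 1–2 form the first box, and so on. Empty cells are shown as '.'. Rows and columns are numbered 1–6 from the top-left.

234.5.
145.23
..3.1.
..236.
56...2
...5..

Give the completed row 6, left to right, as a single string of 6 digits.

r1c6 = 6 (sole candidate).
r2c4 = 6 (sole candidate).
r3c1 = 6 (sole candidate).
r3c2 = 5 (sole candidate).
r3c4 = 2 (sole candidate).
r3c6 = 4 (sole candidate).
r4c1 = 4 (sole candidate).
r4c2 = 1 (sole candidate).
r4c6 = 5 (sole candidate).
r5c3 = 1 (sole candidate).
r5c4 = 4 (sole candidate).
r5c5 = 3 (sole candidate).
r6c1 = 3: row 6 has {5}; col 1 has {1,2,4,5,6}; box has {1,4,5,6} → only 3 remains.
r6c2 = 2: row 6 has {3,5}; col 2 has {1,3,4,5,6}; box has {1,3,4,5,6} → only 2 remains.
r6c3 = 6: row 6 has {2,3,5}; col 3 has {1,2,3,4,5}; box has {1,2,3,4,5} → only 6 remains.
r6c5 = 4: row 6 has {2,3,5,6}; col 5 has {1,2,3,5,6}; box has {2,3,5,6} → only 4 remains.
r6c6 = 1: row 6 has {2,3,4,5,6}; col 6 has {2,3,4,5,6}; box has {2,3,4,5,6} → only 1 remains.

326541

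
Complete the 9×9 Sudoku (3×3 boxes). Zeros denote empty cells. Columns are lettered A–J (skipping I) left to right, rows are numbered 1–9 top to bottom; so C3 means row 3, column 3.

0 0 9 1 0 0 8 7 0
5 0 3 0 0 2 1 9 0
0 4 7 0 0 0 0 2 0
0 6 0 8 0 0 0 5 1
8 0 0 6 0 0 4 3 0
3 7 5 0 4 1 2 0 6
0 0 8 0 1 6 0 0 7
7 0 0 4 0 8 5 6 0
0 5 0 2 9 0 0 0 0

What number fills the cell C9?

6

B1 = 2 (sole candidate).
B2 = 8 (sole candidate).
D2 = 7 (sole candidate).
E2 = 6 (sole candidate).
J2 = 4 (sole candidate).
J5 = 9 (sole candidate).
D6 = 9 (sole candidate).
H6 = 8 (sole candidate).
H7 = 4 (sole candidate).
E8 = 3 (sole candidate).
J8 = 2 (sole candidate).
F9 = 7 (sole candidate).
G9 = 3 (sole candidate).
H9 = 1 (sole candidate).
J9 = 8 (sole candidate).
A1 = 6 (sole candidate).
E1 = 5 (sole candidate).
J1 = 3 (sole candidate).
A3 = 1 (sole candidate).
D3 = 3 (sole candidate).
E3 = 8 (sole candidate).
F3 = 9 (sole candidate).
G3 = 6 (sole candidate).
J3 = 5 (sole candidate).
F4 = 3 (sole candidate).
G4 = 7 (sole candidate).
B5 = 1 (sole candidate).
C5 = 2 (sole candidate).
E5 = 7 (sole candidate).
F5 = 5 (sole candidate).
D7 = 5 (sole candidate).
G7 = 9 (sole candidate).
B8 = 9 (sole candidate).
C8 = 1 (sole candidate).
A9 = 4 (sole candidate).
C9 = 6: row 9 has {1,2,3,4,5,7,8,9}; col 3 has {1,2,3,5,7,8,9}; box has {1,4,5,7,8,9} → only 6 remains.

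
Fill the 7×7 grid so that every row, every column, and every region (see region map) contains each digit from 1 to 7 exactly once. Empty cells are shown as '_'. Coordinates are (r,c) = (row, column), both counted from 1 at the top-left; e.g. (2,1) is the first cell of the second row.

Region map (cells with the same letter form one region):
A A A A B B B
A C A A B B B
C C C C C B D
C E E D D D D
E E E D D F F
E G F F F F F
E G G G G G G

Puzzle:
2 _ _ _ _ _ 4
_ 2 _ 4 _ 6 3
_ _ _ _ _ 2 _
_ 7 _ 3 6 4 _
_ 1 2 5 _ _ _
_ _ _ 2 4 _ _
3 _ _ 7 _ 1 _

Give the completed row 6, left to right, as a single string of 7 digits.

6312457

(4,3) = 5 (sole candidate).
(5,5) = 7 (sole candidate).
(5,6) = 3 (sole candidate).
(5,7) = 6 (sole candidate).
(6,1) = 6: row 6 has {2,4}; col 1 has {2,3}; region has {1,2,3,5,7} → only 6 remains.
(3,7) = 1 (sole candidate).
(4,1) = 1 (sole candidate).
(4,7) = 2 (sole candidate).
(5,1) = 4 (sole candidate).
(7,7) = 5 (sole candidate).
(3,4) = 6 (sole candidate).
(6,2) = 3: row 6 has {2,4,6}; col 2 has {1,2,7}; region has {1,5,7} → only 3 remains.
(6,7) = 7: row 6 has {2,3,4,6}; col 7 has {1,2,3,4,5,6}; region has {2,3,4,6} → only 7 remains.
(7,5) = 2 (sole candidate).
(1,4) = 1 (sole candidate).
(1,5) = 5 (sole candidate).
(1,6) = 7 (sole candidate).
(2,3) = 7 (sole candidate).
(2,5) = 1 (sole candidate).
(3,5) = 3 (sole candidate).
(6,3) = 1: row 6 has {2,3,4,6,7}; col 3 has {2,5,7}; region has {2,3,4,6,7} → only 1 remains.
(6,6) = 5: row 6 has {1,2,3,4,6,7}; col 6 has {1,2,3,4,6,7}; region has {1,2,3,4,6,7} → only 5 remains.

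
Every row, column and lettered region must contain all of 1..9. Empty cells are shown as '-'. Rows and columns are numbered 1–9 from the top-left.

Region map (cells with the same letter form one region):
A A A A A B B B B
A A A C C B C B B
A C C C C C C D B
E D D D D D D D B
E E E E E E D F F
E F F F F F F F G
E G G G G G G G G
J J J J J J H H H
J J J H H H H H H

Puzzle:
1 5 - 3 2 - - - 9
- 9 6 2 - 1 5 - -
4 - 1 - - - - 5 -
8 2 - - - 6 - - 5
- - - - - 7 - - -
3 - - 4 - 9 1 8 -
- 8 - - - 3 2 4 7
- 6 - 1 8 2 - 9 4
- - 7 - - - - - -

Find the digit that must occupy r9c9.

r1c3 = 8: row 1 has {1,2,3,5,9}; col 3 has {1,6,7}; region has {1,2,3,4,5,6,9} → only 8 remains.
r1c6 = 4: row 1 has {1,2,3,5,8,9}; col 6 has {1,2,3,6,7,9}; region has {1,5,9} → only 4 remains.
r2c1 = 7: row 2 has {1,2,5,6,9}; col 1 has {1,3,4,8}; region has {1,2,3,4,5,6,8,9} → only 7 remains.
r2c8 = 3: row 2 has {1,2,5,6,7,9}; col 8 has {4,5,8,9}; region has {1,4,5,9} → only 3 remains.
r2c9 = 8: row 2 has {1,2,3,5,6,7,9}; col 9 has {4,5,7,9}; region has {1,3,4,5,9} → only 8 remains.
r3c6 = 8: row 3 has {1,4,5}; col 6 has {1,2,3,4,6,7,9}; region has {1,2,5} → only 8 remains.
r6c2 = 7: row 6 has {1,3,4,8,9}; col 2 has {2,5,6,8,9}; region has {1,4,8,9} → only 7 remains.
r6c9 = 6: row 6 has {1,3,4,7,8,9}; col 9 has {4,5,7,8,9}; region has {2,3,4,7,8} → only 6 remains.
r8c1 = 5: row 8 has {1,2,4,6,8,9}; col 1 has {1,3,4,7,8}; region has {1,2,6,7,8} → only 5 remains.
r8c3 = 3: row 8 has {1,2,4,5,6,8,9}; col 3 has {1,6,7,8}; region has {1,2,5,6,7,8} → only 3 remains.
r8c7 = 7: row 8 has {1,2,3,4,5,6,8,9}; col 7 has {1,2,5}; region has {4,9} → only 7 remains.
r9c1 = 9: row 9 has {7}; col 1 has {1,3,4,5,7,8}; region has {1,2,3,5,6,7,8} → only 9 remains.
r9c2 = 4: row 9 has {7,9}; col 2 has {2,5,6,7,8,9}; region has {1,2,3,5,6,7,8,9} → only 4 remains.
r9c6 = 5: row 9 has {4,7,9}; col 6 has {1,2,3,4,6,7,8,9}; region has {4,7,9} → only 5 remains.
r1c7 = 6: row 1 has {1,2,3,4,5,8,9}; col 7 has {1,2,5,7}; region has {1,3,4,5,8,9} → only 6 remains.
r1c8 = 7: row 1 has {1,2,3,4,5,6,8,9}; col 8 has {3,4,5,8,9}; region has {1,3,4,5,6,8,9} → only 7 remains.
r2c5 = 4: row 2 has {1,2,3,5,6,7,8,9}; col 5 has {2,8}; region has {1,2,5,8} → only 4 remains.
r3c2 = 3: row 3 has {1,4,5,8}; col 2 has {2,4,5,6,7,8,9}; region has {1,2,4,5,8} → only 3 remains.
r3c7 = 9: row 3 has {1,3,4,5,8}; col 7 has {1,2,5,6,7}; region has {1,2,3,4,5,8} → only 9 remains.
r3c9 = 2: row 3 has {1,3,4,5,8,9}; col 9 has {4,5,6,7,8,9}; region has {1,3,4,5,6,7,8,9} → only 2 remains.
r4c8 = 1: row 4 has {2,5,6,8}; col 8 has {3,4,5,7,8,9}; region has {2,5,6} → only 1 remains.
r5c2 = 1: row 5 has {7}; col 2 has {2,3,4,5,6,7,8,9}; region has {3,7,8} → only 1 remains.
r5c9 = 3: row 5 has {1,7}; col 9 has {2,4,5,6,7,8,9}; region has {1,4,7,8,9} → only 3 remains.
r6c5 = 5: row 6 has {1,3,4,6,7,8,9}; col 5 has {2,4,8}; region has {1,3,4,7,8,9} → only 5 remains.
r7c1 = 6: row 7 has {2,3,4,7,8}; col 1 has {1,3,4,5,7,8,9}; region has {1,3,7,8} → only 6 remains.
r9c9 = 1: row 9 has {4,5,7,9}; col 9 has {2,3,4,5,6,7,8,9}; region has {4,5,7,9} → only 1 remains.

1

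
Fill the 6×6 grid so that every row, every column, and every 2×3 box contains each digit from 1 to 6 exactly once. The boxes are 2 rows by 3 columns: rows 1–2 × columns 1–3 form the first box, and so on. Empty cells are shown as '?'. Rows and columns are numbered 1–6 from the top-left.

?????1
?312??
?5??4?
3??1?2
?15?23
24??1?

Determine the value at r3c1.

r3c6 = 6: row 3 has {4,5}; col 6 has {1,2,3}; box has {1,2,4} → only 6 remains.
r4c2 = 6: row 4 has {1,2,3}; col 2 has {1,3,4,5}; box has {3,5} → only 6 remains.
r4c3 = 4: row 4 has {1,2,3,6}; col 3 has {1,5}; box has {3,5,6} → only 4 remains.
r4c5 = 5: row 4 has {1,2,3,4,6}; col 5 has {1,2,4}; box has {1,2,4,6} → only 5 remains.
r5c1 = 6: row 5 has {1,2,3,5}; col 1 has {2,3}; box has {1,2,4,5} → only 6 remains.
r5c4 = 4: row 5 has {1,2,3,5,6}; col 4 has {1,2}; box has {1,2,3} → only 4 remains.
r6c3 = 3: row 6 has {1,2,4}; col 3 has {1,4,5}; box has {1,2,4,5,6} → only 3 remains.
r6c6 = 5: row 6 has {1,2,3,4}; col 6 has {1,2,3,6}; box has {1,2,3,4} → only 5 remains.
r1c2 = 2: row 1 has {1}; col 2 has {1,3,4,5,6}; box has {1,3} → only 2 remains.
r1c3 = 6: row 1 has {1,2}; col 3 has {1,3,4,5}; box has {1,2,3} → only 6 remains.
r1c5 = 3: row 1 has {1,2,6}; col 5 has {1,2,4,5}; box has {1,2} → only 3 remains.
r2c5 = 6: row 2 has {1,2,3}; col 5 has {1,2,3,4,5}; box has {1,2,3} → only 6 remains.
r2c6 = 4: row 2 has {1,2,3,6}; col 6 has {1,2,3,5,6}; box has {1,2,3,6} → only 4 remains.
r3c1 = 1: row 3 has {4,5,6}; col 1 has {2,3,6}; box has {3,4,5,6} → only 1 remains.

1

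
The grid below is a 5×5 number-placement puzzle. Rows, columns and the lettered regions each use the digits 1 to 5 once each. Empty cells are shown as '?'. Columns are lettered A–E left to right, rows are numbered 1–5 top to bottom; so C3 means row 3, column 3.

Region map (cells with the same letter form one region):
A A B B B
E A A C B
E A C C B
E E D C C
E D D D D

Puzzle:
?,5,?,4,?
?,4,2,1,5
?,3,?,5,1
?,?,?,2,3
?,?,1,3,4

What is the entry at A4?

4

A1 = 1: row 1 has {4,5}; col 1 has {}; region has {2,3,4,5} → only 1 remains.
C1 = 3: row 1 has {1,4,5}; col 3 has {1,2}; region has {1,4,5} → only 3 remains.
E1 = 2: row 1 has {1,3,4,5}; col 5 has {1,3,4,5}; region has {1,3,4,5} → only 2 remains.
A2 = 3: row 2 has {1,2,4,5}; col 1 has {1}; region has {} → only 3 remains.
C3 = 4: row 3 has {1,3,5}; col 3 has {1,2,3}; region has {1,2,3,5} → only 4 remains.
B4 = 1: row 4 has {2,3}; col 2 has {3,4,5}; region has {3} → only 1 remains.
C4 = 5: row 4 has {1,2,3}; col 3 has {1,2,3,4}; region has {1,3,4} → only 5 remains.
B5 = 2: row 5 has {1,3,4}; col 2 has {1,3,4,5}; region has {1,3,4,5} → only 2 remains.
A3 = 2: row 3 has {1,3,4,5}; col 1 has {1,3}; region has {1,3} → only 2 remains.
A4 = 4: row 4 has {1,2,3,5}; col 1 has {1,2,3}; region has {1,2,3} → only 4 remains.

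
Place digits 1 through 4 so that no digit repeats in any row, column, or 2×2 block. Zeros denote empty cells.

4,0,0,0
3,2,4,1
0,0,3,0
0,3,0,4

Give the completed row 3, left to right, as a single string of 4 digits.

1432

r1c2 = 1: row 1 has {4}; col 2 has {2,3}; box has {2,3,4} → only 1 remains.
r1c3 = 2: row 1 has {1,4}; col 3 has {3,4}; box has {1,4} → only 2 remains.
r1c4 = 3: row 1 has {1,2,4}; col 4 has {1,4}; box has {1,2,4} → only 3 remains.
r3c2 = 4: row 3 has {3}; col 2 has {1,2,3}; box has {3} → only 4 remains.
r3c4 = 2: row 3 has {3,4}; col 4 has {1,3,4}; box has {3,4} → only 2 remains.
r4c3 = 1: row 4 has {3,4}; col 3 has {2,3,4}; box has {2,3,4} → only 1 remains.
r3c1 = 1: row 3 has {2,3,4}; col 1 has {3,4}; box has {3,4} → only 1 remains.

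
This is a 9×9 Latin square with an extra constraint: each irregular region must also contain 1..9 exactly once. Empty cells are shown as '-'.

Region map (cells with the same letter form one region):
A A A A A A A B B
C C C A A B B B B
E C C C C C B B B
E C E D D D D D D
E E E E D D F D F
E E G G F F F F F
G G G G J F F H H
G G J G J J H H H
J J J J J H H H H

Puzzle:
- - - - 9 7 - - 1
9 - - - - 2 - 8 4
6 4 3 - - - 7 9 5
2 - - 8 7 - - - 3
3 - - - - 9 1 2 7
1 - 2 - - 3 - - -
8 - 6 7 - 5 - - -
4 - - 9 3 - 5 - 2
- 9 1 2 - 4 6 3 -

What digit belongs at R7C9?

9

R1C1 = 5 (sole candidate).
R1C8 = 6 (sole candidate).
R2C7 = 3 (sole candidate).
R3C4 = 1 (sole candidate).
R3C6 = 8 (sole candidate).
R4C7 = 4 (sole candidate).
R6C4 = 5 (sole candidate).
R6C8 = 4 (sole candidate).
R7C5 = 4 (sole candidate).
R7C8 = 1 (sole candidate).
R7C9 = 9: row 7 has {1,4,5,6,7,8}; col 9 has {1,2,3,4,5,7}; region has {1,2,3,4,5,6} → only 9 remains.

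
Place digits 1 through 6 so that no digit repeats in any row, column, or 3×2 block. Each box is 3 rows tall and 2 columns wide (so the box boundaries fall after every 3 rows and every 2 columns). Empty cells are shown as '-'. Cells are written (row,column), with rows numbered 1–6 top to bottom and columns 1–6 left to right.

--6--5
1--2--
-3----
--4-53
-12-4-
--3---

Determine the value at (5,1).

3

(2,3) = 5: row 2 has {1,2}; col 3 has {2,3,4,6}; box has {2,6} → only 5 remains.
(3,3) = 1: row 3 has {3}; col 3 has {2,3,4,5,6}; box has {2,5,6} → only 1 remains.
(3,4) = 4: row 3 has {1,3}; col 4 has {2}; box has {1,2,5,6} → only 4 remains.
(5,6) = 6: row 5 has {1,2,4}; col 6 has {3,5}; box has {3,4,5} → only 6 remains.
(1,4) = 3: row 1 has {5,6}; col 4 has {2,4}; box has {1,2,4,5,6} → only 3 remains.
(2,6) = 4: row 2 has {1,2,5}; col 6 has {3,5,6}; box has {5} → only 4 remains.
(3,6) = 2: row 3 has {1,3,4}; col 6 has {3,4,5,6}; box has {4,5} → only 2 remains.
(5,4) = 5: row 5 has {1,2,4,6}; col 4 has {2,3,4}; box has {2,3,4} → only 5 remains.
(6,6) = 1: row 6 has {3}; col 6 has {2,3,4,5,6}; box has {3,4,5,6} → only 1 remains.
(1,5) = 1: row 1 has {3,5,6}; col 5 has {4,5}; box has {2,4,5} → only 1 remains.
(2,2) = 6: row 2 has {1,2,4,5}; col 2 has {1,3}; box has {1,3} → only 6 remains.
(2,5) = 3: row 2 has {1,2,4,5,6}; col 5 has {1,4,5}; box has {1,2,4,5} → only 3 remains.
(3,1) = 5: row 3 has {1,2,3,4}; col 1 has {1}; box has {1,3,6} → only 5 remains.
(3,5) = 6: row 3 has {1,2,3,4,5}; col 5 has {1,3,4,5}; box has {1,2,3,4,5} → only 6 remains.
(4,2) = 2: row 4 has {3,4,5}; col 2 has {1,3,6}; box has {1} → only 2 remains.
(5,1) = 3: row 5 has {1,2,4,5,6}; col 1 has {1,5}; box has {1,2} → only 3 remains.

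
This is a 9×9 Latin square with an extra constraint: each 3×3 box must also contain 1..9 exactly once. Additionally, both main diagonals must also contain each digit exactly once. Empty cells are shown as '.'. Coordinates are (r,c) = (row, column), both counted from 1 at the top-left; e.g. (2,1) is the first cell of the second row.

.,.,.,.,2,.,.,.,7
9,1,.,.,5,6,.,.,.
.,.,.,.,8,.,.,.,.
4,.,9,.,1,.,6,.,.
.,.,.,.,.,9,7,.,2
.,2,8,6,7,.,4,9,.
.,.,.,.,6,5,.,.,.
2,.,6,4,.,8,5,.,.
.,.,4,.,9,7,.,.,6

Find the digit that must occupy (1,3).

3

(6,6) = 3 (sole candidate).
(8,5) = 3 (sole candidate).
(8,8) = 7 (sole candidate).
(4,6) = 2 (sole candidate).
(5,5) = 4 (sole candidate).
(8,2) = 9 (sole candidate).
(8,9) = 1 (sole candidate).
(6,9) = 5 (sole candidate).
(6,1) = 1 (sole candidate).
(2,9) = 4 (hidden single in row 2).
(4,2) = 7 (hidden single in row 4).
(4,4) = 5 (hidden single in row 4).
(1,1) = 8 (sole candidate).
(3,3) = 2 (sole candidate).
(5,4) = 8 (sole candidate).
(7,7) = 9 (sole candidate).
(1,4) = 9 (hidden single in row 1).
(2,7) = 2 (hidden single in row 2).
(2,8) = 8 (hidden single in row 2).
(4,8) = 3 (sole candidate).
(4,9) = 8 (sole candidate).
(5,8) = 1 (sole candidate).
(7,9) = 3 (sole candidate).
(9,7) = 8 (sole candidate).
(9,8) = 2 (sole candidate).
(3,9) = 9 (sole candidate).
(7,1) = 7 (sole candidate).
(7,2) = 8 (sole candidate).
(7,3) = 1 (sole candidate).
(7,4) = 2 (sole candidate).
(7,8) = 4 (sole candidate).
(9,4) = 1 (sole candidate).
(3,7) = 3 (sole candidate).
(9,1) = 5 (sole candidate).
(9,2) = 3 (sole candidate).
(1,7) = 1 (sole candidate).
(3,1) = 6 (sole candidate).
(3,4) = 7 (sole candidate).
(3,8) = 5 (sole candidate).
(5,1) = 3 (sole candidate).
(5,3) = 5 (sole candidate).
(1,3) = 3: row 1 has {1,2,7,8,9}; col 3 has {1,2,4,5,6,8,9}; box has {1,2,6,8,9} → only 3 remains.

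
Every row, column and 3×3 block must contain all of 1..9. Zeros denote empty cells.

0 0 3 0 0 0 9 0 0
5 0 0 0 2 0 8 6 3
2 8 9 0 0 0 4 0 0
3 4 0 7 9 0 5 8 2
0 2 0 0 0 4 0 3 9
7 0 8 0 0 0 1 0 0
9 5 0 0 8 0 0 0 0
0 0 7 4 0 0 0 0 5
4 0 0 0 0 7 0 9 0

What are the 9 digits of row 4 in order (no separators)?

R6C8 = 4 (sole candidate).
R6C9 = 6 (sole candidate).
R5C7 = 7 (sole candidate).
R6C2 = 9 (sole candidate).
R1C8 = 2 (hidden single in row 1).
R1C5 = 4 (hidden single in row 1).
R8C8 = 1 (sole candidate).
R9C9 = 8 (sole candidate).
R7C8 = 7 (sole candidate).
R7C9 = 4 (sole candidate).
R3C8 = 5 (sole candidate).
R2C3 = 4 (hidden single in row 2).
R2C2 = 7 (hidden single in row 2).
R1C9 = 7 (hidden single in row 1).
R3C9 = 1 (sole candidate).
R3C5 = 7 (hidden single in row 3).
R5C4 = 8 (hidden single in row 5).
R1C6 = 8 (hidden single in row 1).
R1C4 = 5 (hidden single in row 1).
R8C1 = 8 (hidden single in row 8).
R8C6 = 9 (hidden single in row 8).
R2C6 = 1 (sole candidate).
R4C6 = 6: row 4 has {2,3,4,5,7,8,9}; col 6 has {1,4,7,8,9}; box has {4,7,8,9} → only 6 remains.
R2C4 = 9 (sole candidate).
R3C6 = 3 (sole candidate).
R4C3 = 1: row 4 has {2,3,4,5,6,7,8,9}; col 3 has {3,4,7,8,9}; box has {2,3,4,7,8,9} → only 1 remains.

341796582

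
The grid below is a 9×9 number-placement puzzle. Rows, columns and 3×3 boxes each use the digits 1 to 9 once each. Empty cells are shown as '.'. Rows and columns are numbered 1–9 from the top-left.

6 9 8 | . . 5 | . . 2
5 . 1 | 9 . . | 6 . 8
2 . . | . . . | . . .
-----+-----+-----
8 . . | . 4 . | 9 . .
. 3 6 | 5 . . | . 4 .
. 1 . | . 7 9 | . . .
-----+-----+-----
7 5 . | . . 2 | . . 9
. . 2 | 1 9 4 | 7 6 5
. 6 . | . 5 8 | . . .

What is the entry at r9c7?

r5c1 = 9: row 5 has {3,4,5,6}; col 1 has {2,5,6,7,8}; box has {1,3,6,8} → only 9 remains.
r5c6 = 1: row 5 has {3,4,5,6,9}; col 6 has {2,4,5,8,9}; box has {4,5,7,9} → only 1 remains.
r5c9 = 7: row 5 has {1,3,4,5,6,9}; col 9 has {2,5,8,9}; box has {4,9} → only 7 remains.
r6c1 = 4: row 6 has {1,7,9}; col 1 has {2,5,6,7,8,9}; box has {1,3,6,8,9} → only 4 remains.
r6c3 = 5: row 6 has {1,4,7,9}; col 3 has {1,2,6,8}; box has {1,3,4,6,8,9} → only 5 remains.
r8c1 = 3: row 8 has {1,2,4,5,6,7,9}; col 1 has {2,4,5,6,7,8,9}; box has {2,5,6,7} → only 3 remains.
r8c2 = 8: row 8 has {1,2,3,4,5,6,7,9}; col 2 has {1,3,5,6,9}; box has {2,3,5,6,7} → only 8 remains.
r9c1 = 1: row 9 has {5,6,8}; col 1 has {2,3,4,5,6,7,8,9}; box has {2,3,5,6,7,8} → only 1 remains.
r4c3 = 7: row 4 has {4,8,9}; col 3 has {1,2,5,6,8}; box has {1,3,4,5,6,8,9} → only 7 remains.
r7c3 = 4: row 7 has {2,5,7,9}; col 3 has {1,2,5,6,7,8}; box has {1,2,3,5,6,7,8} → only 4 remains.
r9c3 = 9: row 9 has {1,5,6,8}; col 3 has {1,2,4,5,6,7,8}; box has {1,2,3,4,5,6,7,8} → only 9 remains.
r3c3 = 3: row 3 has {2}; col 3 has {1,2,4,5,6,7,8,9}; box has {1,2,5,6,8,9} → only 3 remains.
r4c2 = 2: row 4 has {4,7,8,9}; col 2 has {1,3,5,6,8,9}; box has {1,3,4,5,6,7,8,9} → only 2 remains.
r2c5 = 2: in row 2, 2 can only go here (every other open cell in that row sees a 2).
r2c2 = 4: in row 2, 4 can only go here (every other open cell in that row sees a 4).
r3c2 = 7: row 3 has {2,3}; col 2 has {1,2,3,4,5,6,8,9}; box has {1,2,3,4,5,6,8,9} → only 7 remains.
r3c6 = 6: row 3 has {2,3,7}; col 6 has {1,2,4,5,8,9}; box has {2,5,9} → only 6 remains.
r4c6 = 3: row 4 has {2,4,7,8,9}; col 6 has {1,2,4,5,6,8,9}; box has {1,4,5,7,9} → only 3 remains.
r5c5 = 8: row 5 has {1,3,4,5,6,7,9}; col 5 has {2,4,5,7,9}; box has {1,3,4,5,7,9} → only 8 remains.
r5c7 = 2: row 5 has {1,3,4,5,6,7,8,9}; col 7 has {6,7,9}; box has {4,7,9} → only 2 remains.
r2c6 = 7: row 2 has {1,2,4,5,6,8,9}; col 6 has {1,2,3,4,5,6,8,9}; box has {2,5,6,9} → only 7 remains.
r2c8 = 3: row 2 has {1,2,4,5,6,7,8,9}; col 8 has {4,6}; box has {2,6,8} → only 3 remains.
r3c5 = 1: row 3 has {2,3,6,7}; col 5 has {2,4,5,7,8,9}; box has {2,5,6,7,9} → only 1 remains.
r3c9 = 4: row 3 has {1,2,3,6,7}; col 9 has {2,5,7,8,9}; box has {2,3,6,8} → only 4 remains.
r4c4 = 6: row 4 has {2,3,4,7,8,9}; col 4 has {1,5,9}; box has {1,3,4,5,7,8,9} → only 6 remains.
r4c9 = 1: row 4 has {2,3,4,6,7,8,9}; col 9 has {2,4,5,7,8,9}; box has {2,4,7,9} → only 1 remains.
r6c4 = 2: row 6 has {1,4,5,7,9}; col 4 has {1,5,6,9}; box has {1,3,4,5,6,7,8,9} → only 2 remains.
r6c8 = 8: row 6 has {1,2,4,5,7,9}; col 8 has {3,4,6}; box has {1,2,4,7,9} → only 8 remains.
r7c4 = 3: row 7 has {2,4,5,7,9}; col 4 has {1,2,5,6,9}; box has {1,2,4,5,8,9} → only 3 remains.
r7c5 = 6: row 7 has {2,3,4,5,7,9}; col 5 has {1,2,4,5,7,8,9}; box has {1,2,3,4,5,8,9} → only 6 remains.
r7c8 = 1: row 7 has {2,3,4,5,6,7,9}; col 8 has {3,4,6,8}; box has {5,6,7,9} → only 1 remains.
r9c4 = 7: row 9 has {1,5,6,8,9}; col 4 has {1,2,3,5,6,9}; box has {1,2,3,4,5,6,8,9} → only 7 remains.
r9c8 = 2: row 9 has {1,5,6,7,8,9}; col 8 has {1,3,4,6,8}; box has {1,5,6,7,9} → only 2 remains.
r9c9 = 3: row 9 has {1,2,5,6,7,8,9}; col 9 has {1,2,4,5,7,8,9}; box has {1,2,5,6,7,9} → only 3 remains.
r1c4 = 4: row 1 has {2,5,6,8,9}; col 4 has {1,2,3,5,6,7,9}; box has {1,2,5,6,7,9} → only 4 remains.
r1c5 = 3: row 1 has {2,4,5,6,8,9}; col 5 has {1,2,4,5,6,7,8,9}; box has {1,2,4,5,6,7,9} → only 3 remains.
r1c7 = 1: row 1 has {2,3,4,5,6,8,9}; col 7 has {2,6,7,9}; box has {2,3,4,6,8} → only 1 remains.
r1c8 = 7: row 1 has {1,2,3,4,5,6,8,9}; col 8 has {1,2,3,4,6,8}; box has {1,2,3,4,6,8} → only 7 remains.
r3c4 = 8: row 3 has {1,2,3,4,6,7}; col 4 has {1,2,3,4,5,6,7,9}; box has {1,2,3,4,5,6,7,9} → only 8 remains.
r3c7 = 5: row 3 has {1,2,3,4,6,7,8}; col 7 has {1,2,6,7,9}; box has {1,2,3,4,6,7,8} → only 5 remains.
r3c8 = 9: row 3 has {1,2,3,4,5,6,7,8}; col 8 has {1,2,3,4,6,7,8}; box has {1,2,3,4,5,6,7,8} → only 9 remains.
r4c8 = 5: row 4 has {1,2,3,4,6,7,8,9}; col 8 has {1,2,3,4,6,7,8,9}; box has {1,2,4,7,8,9} → only 5 remains.
r6c7 = 3: row 6 has {1,2,4,5,7,8,9}; col 7 has {1,2,5,6,7,9}; box has {1,2,4,5,7,8,9} → only 3 remains.
r6c9 = 6: row 6 has {1,2,3,4,5,7,8,9}; col 9 has {1,2,3,4,5,7,8,9}; box has {1,2,3,4,5,7,8,9} → only 6 remains.
r7c7 = 8: row 7 has {1,2,3,4,5,6,7,9}; col 7 has {1,2,3,5,6,7,9}; box has {1,2,3,5,6,7,9} → only 8 remains.
r9c7 = 4: row 9 has {1,2,3,5,6,7,8,9}; col 7 has {1,2,3,5,6,7,8,9}; box has {1,2,3,5,6,7,8,9} → only 4 remains.

4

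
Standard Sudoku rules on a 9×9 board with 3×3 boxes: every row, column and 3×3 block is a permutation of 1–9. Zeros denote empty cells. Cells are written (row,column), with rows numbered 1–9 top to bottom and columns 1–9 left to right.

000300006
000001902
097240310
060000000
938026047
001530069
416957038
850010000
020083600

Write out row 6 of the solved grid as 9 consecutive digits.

(3,9) = 5 (sole candidate).
(5,4) = 1 (sole candidate).
(5,7) = 5 (sole candidate).
(7,7) = 2 (sole candidate).
(8,9) = 4 (sole candidate).
(9,1) = 7 (sole candidate).
(9,3) = 9 (sole candidate).
(9,4) = 4 (sole candidate).
(9,8) = 5 (sole candidate).
(9,9) = 1 (sole candidate).
(3,1) = 6 (sole candidate).
(3,6) = 8 (sole candidate).
(4,9) = 3 (sole candidate).
(6,1) = 2: row 6 has {1,3,5,6,9}; col 1 has {4,6,7,8,9}; box has {1,3,6,8,9} → only 2 remains.
(6,6) = 4: row 6 has {1,2,3,5,6,9}; col 6 has {1,3,6,7,8}; box has {1,2,3,5,6} → only 4 remains.
(6,7) = 8: row 6 has {1,2,3,4,5,6,9}; col 7 has {2,3,5,6,9}; box has {3,4,5,6,7,9} → only 8 remains.
(8,3) = 3 (sole candidate).
(8,4) = 6 (sole candidate).
(8,6) = 2 (sole candidate).
(8,7) = 7 (sole candidate).
(8,8) = 9 (sole candidate).
(1,7) = 4 (sole candidate).
(2,4) = 7 (sole candidate).
(2,5) = 6 (sole candidate).
(2,8) = 8 (sole candidate).
(4,1) = 5 (sole candidate).
(4,3) = 4 (sole candidate).
(4,4) = 8 (sole candidate).
(4,6) = 9 (sole candidate).
(4,7) = 1 (sole candidate).
(4,8) = 2 (sole candidate).
(6,2) = 7: row 6 has {1,2,3,4,5,6,8,9}; col 2 has {1,2,3,5,6,9}; box has {1,2,3,4,5,6,8,9} → only 7 remains.

271534869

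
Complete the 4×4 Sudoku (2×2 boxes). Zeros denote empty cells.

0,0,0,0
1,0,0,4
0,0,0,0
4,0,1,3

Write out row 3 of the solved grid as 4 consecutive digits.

3142

row 3, column 4 = 2: row 3 has {}; col 4 has {3,4}; box has {1,3} → only 2 remains.
row 4, column 2 = 2 (sole candidate).
row 1, column 4 = 1 (sole candidate).
row 2, column 2 = 3 (sole candidate).
row 2, column 3 = 2 (sole candidate).
row 3, column 1 = 3: row 3 has {2}; col 1 has {1,4}; box has {2,4} → only 3 remains.
row 3, column 2 = 1: row 3 has {2,3}; col 2 has {2,3}; box has {2,3,4} → only 1 remains.
row 3, column 3 = 4: row 3 has {1,2,3}; col 3 has {1,2}; box has {1,2,3} → only 4 remains.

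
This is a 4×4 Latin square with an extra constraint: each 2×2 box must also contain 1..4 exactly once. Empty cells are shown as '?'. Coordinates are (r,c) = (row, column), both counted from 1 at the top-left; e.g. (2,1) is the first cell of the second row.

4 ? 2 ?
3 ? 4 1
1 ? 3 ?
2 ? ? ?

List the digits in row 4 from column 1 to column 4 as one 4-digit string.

(1,2) = 1: row 1 has {2,4}; col 2 has {}; box has {3,4} → only 1 remains.
(1,4) = 3: row 1 has {1,2,4}; col 4 has {1}; box has {1,2,4} → only 3 remains.
(2,2) = 2: row 2 has {1,3,4}; col 2 has {1}; box has {1,3,4} → only 2 remains.
(3,2) = 4: row 3 has {1,3}; col 2 has {1,2}; box has {1,2} → only 4 remains.
(3,4) = 2: row 3 has {1,3,4}; col 4 has {1,3}; box has {3} → only 2 remains.
(4,2) = 3: row 4 has {2}; col 2 has {1,2,4}; box has {1,2,4} → only 3 remains.
(4,3) = 1: row 4 has {2,3}; col 3 has {2,3,4}; box has {2,3} → only 1 remains.
(4,4) = 4: row 4 has {1,2,3}; col 4 has {1,2,3}; box has {1,2,3} → only 4 remains.

2314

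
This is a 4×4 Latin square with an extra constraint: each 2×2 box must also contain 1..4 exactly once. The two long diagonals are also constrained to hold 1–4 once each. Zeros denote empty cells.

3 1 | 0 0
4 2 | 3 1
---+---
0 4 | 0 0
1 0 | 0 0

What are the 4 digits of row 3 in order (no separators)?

2413

r1c4 = 2: row 1 has {1,3}; col 4 has {1}; box has {1,3}; anti-diagonal has {1,3,4} → only 2 remains.
r3c1 = 2: row 3 has {4}; col 1 has {1,3,4}; box has {1,4} → only 2 remains.
r3c3 = 1: row 3 has {2,4}; col 3 has {3}; box has {}; main diagonal has {2,3} → only 1 remains.
r3c4 = 3: row 3 has {1,2,4}; col 4 has {1,2}; box has {1} → only 3 remains.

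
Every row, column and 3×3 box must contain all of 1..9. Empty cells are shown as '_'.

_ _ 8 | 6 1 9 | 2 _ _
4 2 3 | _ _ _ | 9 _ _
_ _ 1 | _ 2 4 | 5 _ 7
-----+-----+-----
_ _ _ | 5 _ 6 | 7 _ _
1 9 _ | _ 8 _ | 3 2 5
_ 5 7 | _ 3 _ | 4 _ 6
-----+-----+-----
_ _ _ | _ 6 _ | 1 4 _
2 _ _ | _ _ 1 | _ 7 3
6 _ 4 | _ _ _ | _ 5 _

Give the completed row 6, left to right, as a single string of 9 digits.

857132496

row 1, column 2 = 7: row 1 has {1,2,6,8,9}; col 2 has {2,5,9}; box has {1,2,3,4,8} → only 7 remains.
row 1, column 8 = 3: row 1 has {1,2,6,7,8,9}; col 8 has {2,4,5,7}; box has {2,5,7,9} → only 3 remains.
row 1, column 9 = 4: row 1 has {1,2,3,6,7,8,9}; col 9 has {3,5,6,7}; box has {2,3,5,7,9} → only 4 remains.
row 3, column 1 = 9: row 3 has {1,2,4,5,7}; col 1 has {1,2,4,6}; box has {1,2,3,4,7,8} → only 9 remains.
row 3, column 2 = 6: row 3 has {1,2,4,5,7,9}; col 2 has {2,5,7,9}; box has {1,2,3,4,7,8,9} → only 6 remains.
row 3, column 8 = 8: row 3 has {1,2,4,5,6,7,9}; col 8 has {2,3,4,5,7}; box has {2,3,4,5,7,9} → only 8 remains.
row 4, column 3 = 2: row 4 has {5,6,7}; col 3 has {1,3,4,7,8}; box has {1,5,7,9} → only 2 remains.
row 5, column 3 = 6: row 5 has {1,2,3,5,8,9}; col 3 has {1,2,3,4,7,8}; box has {1,2,5,7,9} → only 6 remains.
row 5, column 6 = 7: row 5 has {1,2,3,5,6,8,9}; col 6 has {1,4,6,9}; box has {3,5,6,8} → only 7 remains.
row 6, column 1 = 8: row 6 has {3,4,5,6,7}; col 1 has {1,2,4,6,9}; box has {1,2,5,6,7,9} → only 8 remains.
row 6, column 6 = 2: row 6 has {3,4,5,6,7,8}; col 6 has {1,4,6,7,9}; box has {3,5,6,7,8} → only 2 remains.
row 8, column 2 = 8: row 8 has {1,2,3,7}; col 2 has {2,5,6,7,9}; box has {2,4,6} → only 8 remains.
row 8, column 7 = 6: row 8 has {1,2,3,7,8}; col 7 has {1,2,3,4,5,7,9}; box has {1,3,4,5,7} → only 6 remains.
row 9, column 7 = 8: row 9 has {4,5,6}; col 7 has {1,2,3,4,5,6,7,9}; box has {1,3,4,5,6,7} → only 8 remains.
row 1, column 1 = 5: row 1 has {1,2,3,4,6,7,8,9}; col 1 has {1,2,4,6,8,9}; box has {1,2,3,4,6,7,8,9} → only 5 remains.
row 2, column 9 = 1: row 2 has {2,3,4,9}; col 9 has {3,4,5,6,7}; box has {2,3,4,5,7,8,9} → only 1 remains.
row 3, column 4 = 3: row 3 has {1,2,4,5,6,7,8,9}; col 4 has {5,6}; box has {1,2,4,6,9} → only 3 remains.
row 4, column 1 = 3: row 4 has {2,5,6,7}; col 1 has {1,2,4,5,6,8,9}; box has {1,2,5,6,7,8,9} → only 3 remains.
row 4, column 2 = 4: row 4 has {2,3,5,6,7}; col 2 has {2,5,6,7,8,9}; box has {1,2,3,5,6,7,8,9} → only 4 remains.
row 4, column 5 = 9: row 4 has {2,3,4,5,6,7}; col 5 has {1,2,3,6,8}; box has {2,3,5,6,7,8} → only 9 remains.
row 4, column 8 = 1: row 4 has {2,3,4,5,6,7,9}; col 8 has {2,3,4,5,7,8}; box has {2,3,4,5,6,7} → only 1 remains.
row 4, column 9 = 8: row 4 has {1,2,3,4,5,6,7,9}; col 9 has {1,3,4,5,6,7}; box has {1,2,3,4,5,6,7} → only 8 remains.
row 5, column 4 = 4: row 5 has {1,2,3,5,6,7,8,9}; col 4 has {3,5,6}; box has {2,3,5,6,7,8,9} → only 4 remains.
row 6, column 4 = 1: row 6 has {2,3,4,5,6,7,8}; col 4 has {3,4,5,6}; box has {2,3,4,5,6,7,8,9} → only 1 remains.
row 6, column 8 = 9: row 6 has {1,2,3,4,5,6,7,8}; col 8 has {1,2,3,4,5,7,8}; box has {1,2,3,4,5,6,7,8} → only 9 remains.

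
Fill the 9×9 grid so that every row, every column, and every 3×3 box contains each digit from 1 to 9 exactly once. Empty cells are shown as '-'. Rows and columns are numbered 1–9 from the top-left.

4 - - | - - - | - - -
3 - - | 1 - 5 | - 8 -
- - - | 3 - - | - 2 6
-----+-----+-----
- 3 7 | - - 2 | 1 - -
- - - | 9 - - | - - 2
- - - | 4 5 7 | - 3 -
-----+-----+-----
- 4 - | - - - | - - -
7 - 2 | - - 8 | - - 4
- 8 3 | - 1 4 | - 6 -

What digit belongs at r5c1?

r3c6 = 9 (sole candidate).
r1c6 = 6 (sole candidate).
r7c6 = 3 (sole candidate).
r5c6 = 1 (sole candidate).
r4c8 = 4 (hidden single in row 4).
r5c5 = 3 (hidden single in row 5).
r5c3 = 4 (hidden single in row 5).
r8c7 = 3 (hidden single in row 8).
r1c9 = 3 (hidden single in row 1).
r6c1 = 2 (hidden single in column 1).
r7c9 = 1 (hidden single in column 9).
r7c7 = 8 (hidden single in row 7).
r5c1 = 8: in row 5, 8 can only go here (every other open cell in that row sees an 8).

8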